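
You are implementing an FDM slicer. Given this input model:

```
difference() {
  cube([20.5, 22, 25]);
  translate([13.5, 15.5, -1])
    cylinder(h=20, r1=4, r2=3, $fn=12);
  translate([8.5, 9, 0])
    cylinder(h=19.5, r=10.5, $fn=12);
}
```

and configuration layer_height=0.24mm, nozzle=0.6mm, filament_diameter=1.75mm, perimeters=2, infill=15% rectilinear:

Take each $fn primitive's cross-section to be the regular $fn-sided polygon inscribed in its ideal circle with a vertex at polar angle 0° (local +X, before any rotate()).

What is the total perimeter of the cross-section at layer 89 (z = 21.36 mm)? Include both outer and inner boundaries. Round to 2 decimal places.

85.00 mm

At z = 21.36 mm: the cube is present — its section is the full 20.5×22 rectangle (perimeter 85.00 mm); the cone at (13.5, 15.5) does not reach this height (z outside [-1, 19]); the cylinder at (8.5, 9) is not intersected at this z (z outside [0, 19.5]); Subtracting the remaining from the first: none of the subtracted shapes is present at this height, so the 20.5×22 cube is unchanged — boundary = 85.00 mm. Overall, the cross-section is a single solid region. Total boundary length (outer) = 85.00 mm.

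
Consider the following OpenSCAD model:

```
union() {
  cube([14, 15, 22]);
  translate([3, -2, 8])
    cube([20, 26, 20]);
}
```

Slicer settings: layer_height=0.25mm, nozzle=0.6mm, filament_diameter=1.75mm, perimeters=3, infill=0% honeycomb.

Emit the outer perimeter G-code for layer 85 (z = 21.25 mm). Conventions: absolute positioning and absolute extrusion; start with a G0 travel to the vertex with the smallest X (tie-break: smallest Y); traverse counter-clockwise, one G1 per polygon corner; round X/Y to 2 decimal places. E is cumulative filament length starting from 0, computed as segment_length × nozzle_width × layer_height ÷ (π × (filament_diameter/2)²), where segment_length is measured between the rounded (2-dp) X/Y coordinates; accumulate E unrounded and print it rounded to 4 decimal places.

At z = 21.25 mm: the cube is present — its section is the full 14×15 rectangle; the cube at (3, -2) (footprint 20×26) is included at this height; Merging all regions: the regions partially overlap (shared area 165.00 mm²), so overlapping operands fuse into one piece — 1 connected region. The outline is a single polygon with 8 vertices. Extrusion per mm of travel: 0.6 × 0.25 / (π × 0.875²) = 0.062363. Accumulating E over each segment gives final E = 6.1115.

G0 X0.00 Y0.00 Z21.25
G1 X3.00 Y0.00 E0.1871
G1 X3.00 Y-2.00 E0.3118
G1 X23.00 Y-2.00 E1.5591
G1 X23.00 Y24.00 E3.1805
G1 X3.00 Y24.00 E4.4278
G1 X3.00 Y15.00 E4.9890
G1 X0.00 Y15.00 E5.1761
G1 X0.00 Y0.00 E6.1115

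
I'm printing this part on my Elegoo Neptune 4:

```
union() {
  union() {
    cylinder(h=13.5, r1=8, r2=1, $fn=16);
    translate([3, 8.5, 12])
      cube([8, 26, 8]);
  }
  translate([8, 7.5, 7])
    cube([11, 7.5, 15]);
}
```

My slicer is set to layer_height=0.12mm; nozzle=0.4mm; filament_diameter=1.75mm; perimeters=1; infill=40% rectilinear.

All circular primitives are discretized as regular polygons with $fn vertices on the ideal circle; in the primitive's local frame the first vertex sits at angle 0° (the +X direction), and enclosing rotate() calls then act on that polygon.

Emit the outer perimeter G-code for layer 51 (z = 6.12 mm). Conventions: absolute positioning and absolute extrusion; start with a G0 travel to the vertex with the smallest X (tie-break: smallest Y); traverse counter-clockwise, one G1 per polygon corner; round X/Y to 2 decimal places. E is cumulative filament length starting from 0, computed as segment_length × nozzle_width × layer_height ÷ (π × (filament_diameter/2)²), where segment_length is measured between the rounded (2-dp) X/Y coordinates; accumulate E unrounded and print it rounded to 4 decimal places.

At z = 6.12 mm: the cone contributes a regular 16-gon of circumradius 4.827 (interpolated between r1=8 and r2=1 at t=0.453); the cube at (3, 8.5) is absent (z outside [12, 20]); Combining (union): only the cone is present, so the union is just that shape — 1 connected region; the cube at (8, 7.5) is not intersected at this z (z outside [7, 22]); Combining (union): only the result so far is present, so the union is just that shape — 1 connected region. The outline is a single polygon with 16 vertices. Extrusion per mm of travel: 0.4 × 0.12 / (π × 0.875²) = 0.019956. Accumulating E over each segment gives final E = 0.6014.

G0 X-4.83 Y0.00 Z6.12
G1 X-4.46 Y-1.85 E0.0376
G1 X-3.41 Y-3.41 E0.0752
G1 X-1.85 Y-4.46 E0.1127
G1 X0.00 Y-4.83 E0.1504
G1 X1.85 Y-4.46 E0.1880
G1 X3.41 Y-3.41 E0.2255
G1 X4.46 Y-1.85 E0.2631
G1 X4.83 Y0.00 E0.3007
G1 X4.46 Y1.85 E0.3384
G1 X3.41 Y3.41 E0.3759
G1 X1.85 Y4.46 E0.4134
G1 X0.00 Y4.83 E0.4511
G1 X-1.85 Y4.46 E0.4887
G1 X-3.41 Y3.41 E0.5262
G1 X-4.46 Y1.85 E0.5638
G1 X-4.83 Y0.00 E0.6014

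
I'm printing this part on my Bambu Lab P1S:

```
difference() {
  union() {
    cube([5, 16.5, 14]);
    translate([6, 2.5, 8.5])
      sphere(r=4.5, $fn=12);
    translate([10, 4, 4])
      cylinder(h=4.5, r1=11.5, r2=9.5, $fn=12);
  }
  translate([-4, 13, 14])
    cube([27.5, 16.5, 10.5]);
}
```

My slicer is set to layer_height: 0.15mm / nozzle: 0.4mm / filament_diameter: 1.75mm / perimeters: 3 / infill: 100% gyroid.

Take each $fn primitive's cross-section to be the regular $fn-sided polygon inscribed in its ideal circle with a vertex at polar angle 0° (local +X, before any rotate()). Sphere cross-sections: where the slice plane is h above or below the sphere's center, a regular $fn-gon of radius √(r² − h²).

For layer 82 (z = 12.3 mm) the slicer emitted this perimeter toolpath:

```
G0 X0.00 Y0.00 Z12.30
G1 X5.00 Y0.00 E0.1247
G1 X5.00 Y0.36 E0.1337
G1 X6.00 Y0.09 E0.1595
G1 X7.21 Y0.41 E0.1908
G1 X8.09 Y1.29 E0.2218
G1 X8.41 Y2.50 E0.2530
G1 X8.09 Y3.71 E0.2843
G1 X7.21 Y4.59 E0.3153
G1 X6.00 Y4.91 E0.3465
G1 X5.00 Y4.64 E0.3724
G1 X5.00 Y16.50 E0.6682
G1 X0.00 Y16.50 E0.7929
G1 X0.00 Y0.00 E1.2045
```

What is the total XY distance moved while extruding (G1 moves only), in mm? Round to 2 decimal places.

Sum the Euclidean lengths of each G1 segment: total = 48.29 mm.

48.29 mm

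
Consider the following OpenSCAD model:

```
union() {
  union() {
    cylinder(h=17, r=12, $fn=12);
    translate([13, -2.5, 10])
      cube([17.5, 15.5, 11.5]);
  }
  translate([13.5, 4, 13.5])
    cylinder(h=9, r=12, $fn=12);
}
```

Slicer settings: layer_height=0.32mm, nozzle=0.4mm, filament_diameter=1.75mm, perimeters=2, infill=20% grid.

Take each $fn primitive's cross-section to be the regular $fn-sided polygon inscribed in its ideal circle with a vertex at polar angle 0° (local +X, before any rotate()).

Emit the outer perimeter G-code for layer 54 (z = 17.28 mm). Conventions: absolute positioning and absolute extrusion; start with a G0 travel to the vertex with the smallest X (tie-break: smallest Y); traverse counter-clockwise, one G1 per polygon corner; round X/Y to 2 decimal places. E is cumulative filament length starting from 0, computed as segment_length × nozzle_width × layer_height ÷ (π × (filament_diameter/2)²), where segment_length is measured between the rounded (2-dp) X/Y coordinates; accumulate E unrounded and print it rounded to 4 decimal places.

G0 X1.50 Y4.00 Z17.28
G1 X3.11 Y-2.00 E0.3306
G1 X7.50 Y-6.39 E0.6610
G1 X13.50 Y-8.00 E0.9916
G1 X19.50 Y-6.39 E1.3222
G1 X23.39 Y-2.50 E1.6149
G1 X30.50 Y-2.50 E1.9933
G1 X30.50 Y13.00 E2.8181
G1 X20.89 Y13.00 E3.3295
G1 X19.50 Y14.39 E3.4342
G1 X13.50 Y16.00 E3.7648
G1 X7.50 Y14.39 E4.0953
G1 X3.11 Y10.00 E4.4257
G1 X1.50 Y4.00 E4.7563

At z = 17.28 mm: the cylinder is absent (z outside [0, 17]); the cube at (13, -2.5) is present — its section is the full 17.5×15.5 rectangle; Combining (union): only the 17.5×15.5 cube at (13, -2.5) is present, so the union is just that shape — 1 connected region; the cylinder at (13.5, 4): section is a regular 12-gon, circumradius r=12; Taking the union: the regions partially overlap (shared area 173.85 mm²), so overlapping operands fuse into one piece — 1 connected region. The outline is a single polygon with 13 vertices. Extrusion per mm of travel: 0.4 × 0.32 / (π × 0.875²) = 0.053216. Accumulating E over each segment gives final E = 4.7563.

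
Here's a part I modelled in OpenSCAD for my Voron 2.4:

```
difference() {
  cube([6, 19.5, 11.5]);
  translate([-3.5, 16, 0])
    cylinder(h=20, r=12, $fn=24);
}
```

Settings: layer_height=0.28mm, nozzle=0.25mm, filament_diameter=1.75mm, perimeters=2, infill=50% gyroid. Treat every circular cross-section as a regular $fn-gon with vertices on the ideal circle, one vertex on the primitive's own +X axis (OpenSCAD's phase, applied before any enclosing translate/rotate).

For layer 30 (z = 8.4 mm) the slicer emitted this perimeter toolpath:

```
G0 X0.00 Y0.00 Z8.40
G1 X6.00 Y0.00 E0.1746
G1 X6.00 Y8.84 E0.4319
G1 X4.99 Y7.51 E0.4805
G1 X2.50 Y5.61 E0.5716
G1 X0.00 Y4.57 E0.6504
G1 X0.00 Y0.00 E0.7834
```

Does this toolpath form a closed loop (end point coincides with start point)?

yes

Start point (G0): (0.00, 0.00). End point (last G1): the path returns to the start — closed.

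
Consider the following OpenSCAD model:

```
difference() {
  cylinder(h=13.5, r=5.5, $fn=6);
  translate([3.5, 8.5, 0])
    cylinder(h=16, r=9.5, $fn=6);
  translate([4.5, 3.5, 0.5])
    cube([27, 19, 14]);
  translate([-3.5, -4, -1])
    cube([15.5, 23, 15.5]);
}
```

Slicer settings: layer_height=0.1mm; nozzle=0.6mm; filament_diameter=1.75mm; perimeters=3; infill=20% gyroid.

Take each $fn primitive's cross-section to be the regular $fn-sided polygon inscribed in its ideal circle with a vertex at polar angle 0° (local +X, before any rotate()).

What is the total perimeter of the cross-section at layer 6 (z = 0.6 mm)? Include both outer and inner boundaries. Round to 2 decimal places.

At z = 0.6 mm: the r=5.5 cylinder gives a regular 6-gon of circumradius 5.5 (constant along its height) (perimeter = 2·6·5.500·sin(180°/6) = 33.00 mm); the r=9.5 cylinder at (3.5, 8.5) gives a regular 6-gon of circumradius 9.5 (constant along its height) (perimeter = 2·6·9.500·sin(180°/6) = 57.00 mm); the cube at (4.5, 3.5) (footprint 27×19) is included at this height (perimeter 92.00 mm); the cube at (-3.5, -4) is present — its section is the full 15.5×23 rectangle (perimeter 77.00 mm); Taking the first minus the rest: starting from the r=5.5 cylinder, the r=9.5 cylinder at (3.5, 8.5) partially overlaps it — only the 29.09 mm² overlap (of its 234.48 mm²) is removed, clipping the outline; the 27×19 cube at (4.5, 3.5) misses the remaining region (no effect); the 15.5×23 cube at (-3.5, -4) partially overlaps it — only the 38.04 mm² overlap (of its 356.50 mm²) is removed, clipping the outline — boundary = 28.57 mm. Overall, the cross-section has 2 separate islands. Total boundary length (outer) = 28.57 mm.

28.57 mm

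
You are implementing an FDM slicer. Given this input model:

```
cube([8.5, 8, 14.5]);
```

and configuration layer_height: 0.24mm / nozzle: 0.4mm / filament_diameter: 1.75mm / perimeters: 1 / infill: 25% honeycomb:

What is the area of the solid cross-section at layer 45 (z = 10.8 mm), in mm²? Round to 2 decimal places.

68.00 mm²

At z = 10.8 mm: the cube is present — its section is the full 8.5×8 rectangle (area 68.00 mm²). Overall, the cross-section is a single solid region. Net area = 68.00 mm².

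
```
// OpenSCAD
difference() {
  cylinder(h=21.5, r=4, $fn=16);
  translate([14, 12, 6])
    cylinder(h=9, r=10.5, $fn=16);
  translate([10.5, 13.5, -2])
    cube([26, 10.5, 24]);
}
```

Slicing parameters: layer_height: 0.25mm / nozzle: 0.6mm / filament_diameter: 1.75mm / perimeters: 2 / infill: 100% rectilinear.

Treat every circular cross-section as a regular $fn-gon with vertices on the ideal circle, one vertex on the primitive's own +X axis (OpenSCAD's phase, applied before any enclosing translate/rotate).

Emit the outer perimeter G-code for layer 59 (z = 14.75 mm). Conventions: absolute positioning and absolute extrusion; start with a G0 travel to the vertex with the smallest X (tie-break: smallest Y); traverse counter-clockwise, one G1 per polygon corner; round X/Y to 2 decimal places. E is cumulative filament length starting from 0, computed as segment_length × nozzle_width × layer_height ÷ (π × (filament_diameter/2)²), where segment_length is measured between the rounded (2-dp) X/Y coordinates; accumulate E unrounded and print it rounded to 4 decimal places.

G0 X-4.00 Y0.00 Z14.75
G1 X-3.70 Y-1.53 E0.0972
G1 X-2.83 Y-2.83 E0.1948
G1 X-1.53 Y-3.70 E0.2923
G1 X0.00 Y-4.00 E0.3896
G1 X1.53 Y-3.70 E0.4868
G1 X2.83 Y-2.83 E0.5843
G1 X3.70 Y-1.53 E0.6819
G1 X4.00 Y0.00 E0.7791
G1 X3.70 Y1.53 E0.8764
G1 X2.83 Y2.83 E0.9739
G1 X1.53 Y3.70 E1.0715
G1 X0.00 Y4.00 E1.1687
G1 X-1.53 Y3.70 E1.2659
G1 X-2.83 Y2.83 E1.3635
G1 X-3.70 Y1.53 E1.4610
G1 X-4.00 Y0.00 E1.5583

At z = 14.75 mm: the r=4 cylinder contributes a regular 16-gon of circumradius 4; the r=10.5 cylinder at (14, 12) contributes a regular 16-gon of circumradius 10.5; the cube at (10.5, 13.5) (footprint 26×10.5) is included at this height; Taking the first minus the rest: starting from the r=4 cylinder, the r=10.5 cylinder at (14, 12) misses the remaining region (no effect); the 26×10.5 cube at (10.5, 13.5) misses the remaining region (no effect) — 1 connected region. The outline is a single polygon with 16 vertices. Extrusion per mm of travel: 0.6 × 0.25 / (π × 0.875²) = 0.062363. Accumulating E over each segment gives final E = 1.5583.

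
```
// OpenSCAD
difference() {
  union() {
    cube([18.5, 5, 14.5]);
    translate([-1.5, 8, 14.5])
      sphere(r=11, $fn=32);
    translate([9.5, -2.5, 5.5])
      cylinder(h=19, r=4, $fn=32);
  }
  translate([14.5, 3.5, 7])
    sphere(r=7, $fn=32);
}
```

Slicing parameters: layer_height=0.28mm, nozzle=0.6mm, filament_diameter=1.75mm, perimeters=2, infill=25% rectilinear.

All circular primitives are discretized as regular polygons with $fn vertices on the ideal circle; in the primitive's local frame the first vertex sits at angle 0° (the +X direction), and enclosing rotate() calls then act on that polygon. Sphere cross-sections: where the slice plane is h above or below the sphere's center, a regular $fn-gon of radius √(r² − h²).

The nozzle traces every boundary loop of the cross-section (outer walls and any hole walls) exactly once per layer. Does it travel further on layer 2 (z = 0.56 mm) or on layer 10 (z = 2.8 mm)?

layer 2 (z = 0.56 mm)

Layer 2 (z = 0.56): the cube (footprint 18.5×5) is included at this height (perimeter 47.00 mm); the sphere at (-1.5, 8) is absent (|z−center|=13.940 > r=11); the cylinder at (9.5, -2.5) does not reach this height (z outside [5.5, 24.5]); Taking the union: only the 18.5×5 cube is present, so the union is just that shape — boundary = 47.00 mm; the sphere at (14.5, 3.5): section is a regular 32-gon, circumradius = √(r²−h²) = √(7²−6.44²) = 2.743 (perimeter = 2·32·2.743·sin(180°/32) = 17.21 mm); Taking the first minus the rest: starting from that combined region, the r=7 sphere at (14.5, 3.5) partially overlaps it — only the 19.52 mm² overlap (of its 23.49 mm²) is removed, clipping the outline — boundary = 54.19 mm. So its perimeter = 54.19 mm. Layer 10 (z = 2.8): the 18.5×5 cube contributes its full rectangle (perimeter 47.00 mm); the sphere at (-1.5, 8) does not reach this height (|z−center|=11.700 > r=11); the cylinder at (9.5, -2.5) does not reach this height (z outside [5.5, 24.5]); Merging all regions: only the 18.5×5 cube is present, so the union is just that shape — boundary = 47.00 mm; the r=7 sphere at (14.5, 3.5) slices to a regular 32-gon of circumradius 5.600 (√(r²−h²) with h=4.2 from center) (perimeter = 2·32·5.600·sin(180°/32) = 35.13 mm); Taking the first minus the rest: starting from that combined region, the r=7 sphere at (14.5, 3.5) partially overlaps it — only the 46.44 mm² overlap (of its 97.89 mm²) is removed, clipping the outline — boundary = 29.61 mm. So its perimeter = 29.61 mm. Layer 2 is larger (54.19 vs 29.61 mm).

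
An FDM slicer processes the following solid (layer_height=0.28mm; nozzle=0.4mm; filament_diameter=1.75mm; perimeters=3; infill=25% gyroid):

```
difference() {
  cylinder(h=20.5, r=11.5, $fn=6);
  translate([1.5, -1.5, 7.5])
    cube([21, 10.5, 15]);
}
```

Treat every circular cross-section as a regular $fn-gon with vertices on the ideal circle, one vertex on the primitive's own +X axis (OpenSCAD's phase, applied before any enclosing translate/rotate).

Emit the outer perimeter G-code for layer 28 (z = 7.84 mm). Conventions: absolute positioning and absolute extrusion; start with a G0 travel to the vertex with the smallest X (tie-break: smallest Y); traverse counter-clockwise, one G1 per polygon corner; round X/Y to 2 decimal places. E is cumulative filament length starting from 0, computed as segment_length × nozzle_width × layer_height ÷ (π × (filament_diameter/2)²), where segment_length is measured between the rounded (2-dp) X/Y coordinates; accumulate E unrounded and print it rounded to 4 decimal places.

G0 X-11.50 Y0.00 Z7.84
G1 X-5.75 Y-9.96 E0.5355
G1 X5.75 Y-9.96 E1.0710
G1 X10.63 Y-1.50 E1.5258
G1 X1.50 Y-1.50 E1.9509
G1 X1.50 Y9.00 E2.4398
G1 X6.30 Y9.00 E2.6633
G1 X5.75 Y9.96 E2.7149
G1 X-5.75 Y9.96 E3.2503
G1 X-11.50 Y0.00 E3.7859

At z = 7.84 mm: the r=11.5 cylinder gives a regular 6-gon of circumradius 11.5 (constant along its height); the cube at (1.5, -1.5) is present — its section is the full 21×10.5 rectangle; Taking the first minus the rest: starting from the r=11.5 cylinder, the 21×10.5 cube at (1.5, -1.5) partially overlaps it — only the 80.97 mm² overlap (of its 220.50 mm²) is removed, clipping the outline — 1 connected region. The outline is a single polygon with 9 vertices. Extrusion per mm of travel: 0.4 × 0.28 / (π × 0.875²) = 0.046564. Accumulating E over each segment gives final E = 3.7859.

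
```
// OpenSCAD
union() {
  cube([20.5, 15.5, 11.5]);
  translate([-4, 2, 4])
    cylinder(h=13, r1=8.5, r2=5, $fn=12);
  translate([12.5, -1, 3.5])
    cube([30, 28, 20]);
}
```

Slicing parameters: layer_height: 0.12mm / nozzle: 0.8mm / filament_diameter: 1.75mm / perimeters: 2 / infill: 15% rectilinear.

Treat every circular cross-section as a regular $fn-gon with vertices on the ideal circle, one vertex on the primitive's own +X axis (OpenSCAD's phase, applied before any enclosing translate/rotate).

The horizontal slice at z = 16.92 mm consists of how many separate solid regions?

At z = 16.92 mm: the cube does not reach this height (z outside [0, 11.5]); the cone at (-4, 2): at t=0.994 of its height the radius interpolates to r₁+(r₂−r₁)t = 5.022, giving a regular 12-gon of that circumradius; the 30×28 cube at (12.5, -1) contributes its full rectangle; Combining (union): the 2 present regions are separate (no shared area or edge), so areas and boundary lengths simply add and each stays a separate island — 2 connected regions. The result has 2 disconnected regions.

2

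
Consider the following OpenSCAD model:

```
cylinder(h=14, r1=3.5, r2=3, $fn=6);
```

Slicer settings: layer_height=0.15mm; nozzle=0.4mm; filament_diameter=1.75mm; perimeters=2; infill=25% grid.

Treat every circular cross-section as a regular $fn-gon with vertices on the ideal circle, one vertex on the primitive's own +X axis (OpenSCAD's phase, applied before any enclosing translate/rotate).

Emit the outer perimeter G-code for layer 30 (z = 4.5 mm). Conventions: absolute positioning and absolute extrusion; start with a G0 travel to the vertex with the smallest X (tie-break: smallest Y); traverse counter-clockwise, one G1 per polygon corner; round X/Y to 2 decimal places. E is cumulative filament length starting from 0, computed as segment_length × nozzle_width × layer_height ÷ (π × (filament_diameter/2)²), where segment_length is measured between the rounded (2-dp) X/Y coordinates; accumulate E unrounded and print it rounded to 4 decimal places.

G0 X-3.34 Y0.00 Z4.50
G1 X-1.67 Y-2.89 E0.0833
G1 X1.67 Y-2.89 E0.1666
G1 X3.34 Y0.00 E0.2498
G1 X1.67 Y2.89 E0.3331
G1 X-1.67 Y2.89 E0.4164
G1 X-3.34 Y0.00 E0.4997

At z = 4.5 mm: the cone contributes a regular 6-gon of circumradius 3.339 (interpolated between r1=3.5 and r2=3 at t=0.321). The outline is a single polygon with 6 vertices. Extrusion per mm of travel: 0.4 × 0.15 / (π × 0.875²) = 0.024945. Accumulating E over each segment gives final E = 0.4997.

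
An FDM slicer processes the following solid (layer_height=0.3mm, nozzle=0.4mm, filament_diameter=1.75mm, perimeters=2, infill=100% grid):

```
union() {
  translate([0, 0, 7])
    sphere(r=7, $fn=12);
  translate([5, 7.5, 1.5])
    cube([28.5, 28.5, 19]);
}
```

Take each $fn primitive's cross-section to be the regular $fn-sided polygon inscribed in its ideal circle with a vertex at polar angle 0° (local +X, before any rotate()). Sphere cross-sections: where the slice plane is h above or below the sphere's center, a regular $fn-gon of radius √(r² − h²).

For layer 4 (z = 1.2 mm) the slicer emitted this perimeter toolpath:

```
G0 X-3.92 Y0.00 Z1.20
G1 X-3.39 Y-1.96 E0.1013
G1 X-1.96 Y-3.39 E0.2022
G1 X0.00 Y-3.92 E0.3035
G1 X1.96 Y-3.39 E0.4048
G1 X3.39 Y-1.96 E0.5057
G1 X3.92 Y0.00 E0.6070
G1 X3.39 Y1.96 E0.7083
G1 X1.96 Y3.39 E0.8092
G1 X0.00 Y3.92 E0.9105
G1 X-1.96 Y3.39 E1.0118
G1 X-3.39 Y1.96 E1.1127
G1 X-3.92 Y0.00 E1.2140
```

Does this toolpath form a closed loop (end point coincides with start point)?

Start point (G0): (-3.92, 0.00). End point (last G1): the path returns to the start — closed.

yes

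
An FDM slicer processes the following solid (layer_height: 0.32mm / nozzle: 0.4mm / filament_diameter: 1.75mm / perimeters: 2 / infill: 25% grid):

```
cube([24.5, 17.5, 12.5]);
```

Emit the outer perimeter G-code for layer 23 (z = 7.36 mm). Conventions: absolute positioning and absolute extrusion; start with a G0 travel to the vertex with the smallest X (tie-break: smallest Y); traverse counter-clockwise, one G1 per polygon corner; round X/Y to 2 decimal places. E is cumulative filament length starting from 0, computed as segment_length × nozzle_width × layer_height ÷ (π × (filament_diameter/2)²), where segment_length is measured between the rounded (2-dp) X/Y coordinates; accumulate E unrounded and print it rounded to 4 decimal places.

At z = 7.36 mm: the cube is present — its section is the full 24.5×17.5 rectangle. The outline is a single polygon with 4 vertices. Extrusion per mm of travel: 0.4 × 0.32 / (π × 0.875²) = 0.053216. Accumulating E over each segment gives final E = 4.4702.

G0 X0.00 Y0.00 Z7.36
G1 X24.50 Y0.00 E1.3038
G1 X24.50 Y17.50 E2.2351
G1 X0.00 Y17.50 E3.5389
G1 X0.00 Y0.00 E4.4702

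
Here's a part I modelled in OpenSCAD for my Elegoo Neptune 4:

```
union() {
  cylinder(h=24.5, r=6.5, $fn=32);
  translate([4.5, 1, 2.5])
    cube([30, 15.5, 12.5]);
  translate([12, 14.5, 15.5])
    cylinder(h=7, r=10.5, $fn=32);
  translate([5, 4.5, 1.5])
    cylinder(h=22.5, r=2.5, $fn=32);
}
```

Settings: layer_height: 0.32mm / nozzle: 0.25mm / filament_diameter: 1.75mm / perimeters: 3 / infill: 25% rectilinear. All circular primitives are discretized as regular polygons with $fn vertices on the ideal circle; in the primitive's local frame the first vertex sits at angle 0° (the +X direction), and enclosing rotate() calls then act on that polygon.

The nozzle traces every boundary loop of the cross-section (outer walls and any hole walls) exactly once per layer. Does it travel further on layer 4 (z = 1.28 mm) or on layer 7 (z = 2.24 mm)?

layer 7 (z = 2.24 mm)

Layer 4 (z = 1.28): the r=6.5 cylinder contributes a regular 32-gon of circumradius 6.5 (perimeter = 2·32·6.500·sin(180°/32) = 40.78 mm); the cube at (4.5, 1) does not reach this height (z outside [2.5, 15]); the cylinder at (12, 14.5) is not intersected at this z (z outside [15.5, 22.5]); the cylinder at (5, 4.5) does not reach this height (z outside [1.5, 24]); Combining (union): only the r=6.5 cylinder is present, so the union is just that shape — boundary = 40.78 mm. So its perimeter = 40.78 mm. Layer 7 (z = 2.24): the r=6.5 cylinder gives a regular 32-gon of circumradius 6.5 (constant along its height) (perimeter = 2·32·6.500·sin(180°/32) = 40.78 mm); the cube at (4.5, 1) is absent (z outside [2.5, 15]); the cylinder at (12, 14.5) is absent (z outside [15.5, 22.5]); the r=2.5 cylinder at (5, 4.5) gives a regular 32-gon of circumradius 2.5 (constant along its height) (perimeter = 2·32·2.500·sin(180°/32) = 15.68 mm); Taking the union: the regions partially overlap (shared area 7.76 mm²), so the edge portions inside another operand are dropped and the merged outline is re-measured after clipping — boundary = 45.15 mm. So its perimeter = 45.15 mm. Layer 7 is larger (45.15 vs 40.78 mm).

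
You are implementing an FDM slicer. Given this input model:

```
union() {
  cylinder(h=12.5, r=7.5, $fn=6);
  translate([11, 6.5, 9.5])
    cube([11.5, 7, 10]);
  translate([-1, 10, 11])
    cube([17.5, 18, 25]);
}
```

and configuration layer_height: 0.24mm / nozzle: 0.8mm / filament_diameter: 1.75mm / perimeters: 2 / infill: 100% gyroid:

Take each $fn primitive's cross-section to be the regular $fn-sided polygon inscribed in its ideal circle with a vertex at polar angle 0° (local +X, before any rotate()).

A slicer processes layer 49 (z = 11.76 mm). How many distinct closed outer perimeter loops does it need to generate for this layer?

At z = 11.76 mm: the r=7.5 cylinder contributes a regular 6-gon of circumradius 7.5; the cube at (11, 6.5) (footprint 11.5×7) is included at this height; the 17.5×18 cube at (-1, 10) contributes its full rectangle; Taking the union: the regions partially overlap (shared area 19.25 mm²), so overlapping operands fuse into one piece — 2 connected regions. The result has 2 disconnected regions.

2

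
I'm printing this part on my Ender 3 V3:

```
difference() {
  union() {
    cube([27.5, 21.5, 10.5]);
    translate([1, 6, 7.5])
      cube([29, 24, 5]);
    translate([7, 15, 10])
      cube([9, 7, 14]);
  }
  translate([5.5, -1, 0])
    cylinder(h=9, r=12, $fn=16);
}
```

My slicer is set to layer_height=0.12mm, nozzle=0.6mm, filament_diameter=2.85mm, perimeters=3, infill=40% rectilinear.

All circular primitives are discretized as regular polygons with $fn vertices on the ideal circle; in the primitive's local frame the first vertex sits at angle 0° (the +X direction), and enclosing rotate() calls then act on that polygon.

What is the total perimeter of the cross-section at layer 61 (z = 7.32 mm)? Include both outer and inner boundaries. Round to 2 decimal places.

94.70 mm

At z = 7.32 mm: the cube (footprint 27.5×21.5) is included at this height (perimeter 98.00 mm); the cube at (1, 6) is not intersected at this z (z outside [7.5, 12.5]); the cube at (7, 15) is not intersected at this z (z outside [10, 24]); Merging all regions: only the 27.5×21.5 cube is present, so the union is just that shape — boundary = 98.00 mm; the cylinder at (5.5, -1): section is a regular 16-gon, circumradius r=12 (perimeter = 2·16·12.000·sin(180°/16) = 74.91 mm); Taking the first minus the rest: starting from that combined region, the r=12 cylinder at (5.5, -1) partially overlaps it — only the 155.61 mm² overlap (of its 440.85 mm²) is removed, clipping the outline — boundary = 94.70 mm. Overall, the cross-section is a single solid region. Total boundary length (outer) = 94.70 mm.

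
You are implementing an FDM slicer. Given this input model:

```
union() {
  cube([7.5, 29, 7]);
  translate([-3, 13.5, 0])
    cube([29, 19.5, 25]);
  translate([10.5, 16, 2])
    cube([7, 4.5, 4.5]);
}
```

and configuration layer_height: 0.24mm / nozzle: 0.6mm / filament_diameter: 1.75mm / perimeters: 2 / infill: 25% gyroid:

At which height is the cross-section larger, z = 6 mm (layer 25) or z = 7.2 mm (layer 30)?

Layer 25 (z = 6): the 7.5×29 cube contributes its full rectangle (area 217.50 mm²); the cube at (-3, 13.5) is present — its section is the full 29×19.5 rectangle (area 565.50 mm²); the 7×4.5 cube at (10.5, 16) contributes its full rectangle (area 31.50 mm²); Merging all regions: the regions partially overlap — summed areas 814.50 mm² minus the doubly-counted overlap 147.75 mm² gives 666.75 mm² — area = 666.75 mm². So its area = 666.75 mm². Layer 30 (z = 7.2): the cube is not intersected at this z (z outside [0, 7]); the cube at (-3, 13.5) is present — its section is the full 29×19.5 rectangle (area 565.50 mm²); the cube at (10.5, 16) does not reach this height (z outside [2, 6.5]); Taking the union: only the 29×19.5 cube at (-3, 13.5) is present, so the union is just that shape — area = 565.50 mm². So its area = 565.50 mm². Layer 25 is larger (666.75 vs 565.50 mm²).

layer 25 (z = 6 mm)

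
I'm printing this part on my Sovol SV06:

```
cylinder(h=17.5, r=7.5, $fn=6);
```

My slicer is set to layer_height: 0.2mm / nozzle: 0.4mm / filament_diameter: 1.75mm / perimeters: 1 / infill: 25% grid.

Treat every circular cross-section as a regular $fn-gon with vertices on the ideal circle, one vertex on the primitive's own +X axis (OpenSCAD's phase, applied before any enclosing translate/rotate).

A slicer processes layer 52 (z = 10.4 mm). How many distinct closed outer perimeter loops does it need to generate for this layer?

At z = 10.4 mm: the cylinder: section is a regular 6-gon, circumradius r=7.5. The result has 1 disconnected region.

1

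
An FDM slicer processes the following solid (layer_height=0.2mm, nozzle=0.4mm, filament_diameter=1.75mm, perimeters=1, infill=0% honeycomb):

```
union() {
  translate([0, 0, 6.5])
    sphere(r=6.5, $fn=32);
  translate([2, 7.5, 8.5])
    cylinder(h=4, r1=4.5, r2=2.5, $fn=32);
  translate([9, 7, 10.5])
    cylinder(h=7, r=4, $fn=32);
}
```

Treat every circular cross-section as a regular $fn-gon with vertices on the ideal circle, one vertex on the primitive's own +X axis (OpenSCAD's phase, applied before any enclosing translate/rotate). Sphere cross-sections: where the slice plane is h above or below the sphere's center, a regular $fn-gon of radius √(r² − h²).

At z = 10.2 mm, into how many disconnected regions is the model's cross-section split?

1

At z = 10.2 mm: the sphere: section is a regular 32-gon, circumradius = √(r²−h²) = √(6.5²−3.7²) = 5.344; the cone at (2, 7.5): at t=0.425 of its height the radius interpolates to r₁+(r₂−r₁)t = 3.650, giving a regular 32-gon of that circumradius; the cylinder at (9, 7) is absent (z outside [10.5, 17.5]); Merging all regions: the regions partially overlap (shared area 3.57 mm²), so overlapping operands fuse into one piece — 1 connected region. The result has 1 disconnected region.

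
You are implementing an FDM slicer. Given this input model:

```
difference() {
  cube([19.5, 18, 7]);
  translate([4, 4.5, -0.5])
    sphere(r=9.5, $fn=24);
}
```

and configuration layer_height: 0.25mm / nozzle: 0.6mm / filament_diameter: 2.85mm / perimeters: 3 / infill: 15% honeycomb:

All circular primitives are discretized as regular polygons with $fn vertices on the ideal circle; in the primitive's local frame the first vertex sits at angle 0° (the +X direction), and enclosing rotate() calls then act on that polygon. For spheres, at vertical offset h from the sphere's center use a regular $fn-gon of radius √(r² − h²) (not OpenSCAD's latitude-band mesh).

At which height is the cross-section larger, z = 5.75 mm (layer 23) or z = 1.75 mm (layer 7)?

layer 23 (z = 5.75 mm)

Layer 23 (z = 5.75): the 19.5×18 cube contributes its full rectangle (area 351.00 mm²); the r=9.5 sphere at (4, 4.5) slices to a regular 24-gon of circumradius 7.155 (√(r²−h²) with h=6.25 from center) (area = (24/2)·7.155²·sin(360°/24) = 158.98 mm²); Taking the first minus the rest: starting from the 19.5×18 cube (351.00 mm²), the r=9.5 sphere at (4, 4.5) partially overlaps it — only the 114.35 mm² overlap (of its 158.98 mm²) is removed, clipping the outline — area = 236.65 mm². So its area = 236.65 mm². Layer 7 (z = 1.75): the 19.5×18 cube contributes its full rectangle (area 351.00 mm²); the sphere at (4, 4.5): section is a regular 24-gon, circumradius = √(r²−h²) = √(9.5²−2.25²) = 9.230 (area = (24/2)·9.230²·sin(360°/24) = 264.58 mm²); Taking the first minus the rest: starting from the 19.5×18 cube (351.00 mm²), the r=9.5 sphere at (4, 4.5) partially overlaps it — only the 159.21 mm² overlap (of its 264.58 mm²) is removed, clipping the outline — area = 191.79 mm². So its area = 191.79 mm². Layer 23 is larger (236.65 vs 191.79 mm²).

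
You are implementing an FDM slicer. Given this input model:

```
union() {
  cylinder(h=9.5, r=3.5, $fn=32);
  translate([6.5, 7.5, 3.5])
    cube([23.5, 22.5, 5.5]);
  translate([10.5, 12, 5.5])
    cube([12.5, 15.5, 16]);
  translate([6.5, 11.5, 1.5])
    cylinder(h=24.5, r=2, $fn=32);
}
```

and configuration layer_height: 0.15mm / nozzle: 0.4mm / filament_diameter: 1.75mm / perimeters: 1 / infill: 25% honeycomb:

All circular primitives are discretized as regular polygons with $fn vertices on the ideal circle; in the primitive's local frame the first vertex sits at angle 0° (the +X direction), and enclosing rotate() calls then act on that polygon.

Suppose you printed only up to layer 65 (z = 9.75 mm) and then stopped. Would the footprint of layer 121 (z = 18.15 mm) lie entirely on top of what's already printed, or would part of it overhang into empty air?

Compare the two slices. At z = 9.75: the cylinder does not reach this height (z outside [0, 9.5]); the cube at (6.5, 7.5) does not reach this height (z outside [3.5, 9]); the cube at (10.5, 12) is present — its section is the full 12.5×15.5 rectangle (area 193.75 mm²); the r=2 cylinder at (6.5, 11.5) contributes a regular 32-gon of circumradius 2 (area = (32/2)·2.000²·sin(360°/32) = 12.49 mm²); Combining (union): the 2 present regions are separate (no shared area or edge), so areas and boundary lengths simply add and each stays a separate island — area = 206.24 mm². At z = 18.15: the cylinder is not intersected at this z (z outside [0, 9.5]); the cube at (6.5, 7.5) does not reach this height (z outside [3.5, 9]); the cube at (10.5, 12) (footprint 12.5×15.5) is included at this height (area 193.75 mm²); the r=2 cylinder at (6.5, 11.5) gives a regular 32-gon of circumradius 2 (constant along its height) (area = (32/2)·2.000²·sin(360°/32) = 12.49 mm²); Taking the union: the 2 present regions are separate (no shared area or edge), so areas and boundary lengths simply add and each stays a separate island — area = 206.24 mm². Checking containment: the cross-section at z = 18.15 is a subset of the cross-section at z = 9.75.

entirely on top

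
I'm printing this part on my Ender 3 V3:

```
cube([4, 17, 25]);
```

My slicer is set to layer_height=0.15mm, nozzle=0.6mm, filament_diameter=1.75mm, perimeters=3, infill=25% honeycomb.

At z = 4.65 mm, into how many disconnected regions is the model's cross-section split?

At z = 4.65 mm: the cube (footprint 4×17) is included at this height. The result has 1 disconnected region.

1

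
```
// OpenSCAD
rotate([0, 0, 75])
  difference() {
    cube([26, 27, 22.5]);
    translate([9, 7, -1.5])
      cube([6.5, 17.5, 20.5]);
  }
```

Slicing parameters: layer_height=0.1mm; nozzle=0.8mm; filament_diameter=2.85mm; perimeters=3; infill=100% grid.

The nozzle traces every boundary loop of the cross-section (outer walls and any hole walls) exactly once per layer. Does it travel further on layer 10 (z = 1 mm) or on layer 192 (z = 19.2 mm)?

Layer 10 (z = 1): the 26×27 cube contributes its full rectangle (perimeter 106.00 mm); the cube at (9, 7) is present — its section is the full 6.5×17.5 rectangle (perimeter 48.00 mm); After the difference (first − rest): starting from the 26×27 cube, the 6.5×17.5 cube at (9, 7) lies wholly inside it (removes its full 113.75 mm² and its 48.00 mm outline becomes a hole wall) — boundary (outer + 1 inner loop) = 154.00 mm; (rotated 75° about Z; rotation is an isometry so areas/perimeters/island counts are preserved). So its perimeter = 154.00 mm. Layer 192 (z = 19.2): the cube (footprint 26×27) is included at this height (perimeter 106.00 mm); the cube at (9, 7) is not intersected at this z (z outside [-1.5, 19]); After the difference (first − rest): none of the subtracted shapes is present at this height, so the 26×27 cube is unchanged — boundary = 106.00 mm; (rotated 75° about Z; rotation is an isometry so areas/perimeters/island counts are preserved). So its perimeter = 106.00 mm. Layer 10 is larger (154.00 vs 106.00 mm).

layer 10 (z = 1 mm)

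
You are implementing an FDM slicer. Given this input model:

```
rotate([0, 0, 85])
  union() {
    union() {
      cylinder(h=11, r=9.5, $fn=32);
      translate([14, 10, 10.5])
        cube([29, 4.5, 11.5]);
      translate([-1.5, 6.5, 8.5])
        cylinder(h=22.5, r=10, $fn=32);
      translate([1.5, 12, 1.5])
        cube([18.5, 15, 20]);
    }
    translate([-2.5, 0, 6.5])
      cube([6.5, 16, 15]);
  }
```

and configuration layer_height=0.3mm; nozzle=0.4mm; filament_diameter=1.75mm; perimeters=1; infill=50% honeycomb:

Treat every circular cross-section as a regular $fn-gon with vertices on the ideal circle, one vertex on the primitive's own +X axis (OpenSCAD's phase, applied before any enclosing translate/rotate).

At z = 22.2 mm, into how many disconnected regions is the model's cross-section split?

1

At z = 22.2 mm: the cylinder is absent (z outside [0, 11]); the cube at (14, 10) is not intersected at this z (z outside [10.5, 22]); the cylinder at (-1.5, 6.5): section is a regular 32-gon, circumradius r=10; the cube at (1.5, 12) is not intersected at this z (z outside [1.5, 21.5]); Taking the union: only the r=10 cylinder at (-1.5, 6.5) is present, so the union is just that shape — 1 connected region; the cube at (-2.5, 0) is not intersected at this z (z outside [6.5, 21.5]); Combining (union): only the result so far is present, so the union is just that shape — 1 connected region; (rotated 85° about Z; rotation is an isometry so areas/perimeters/island counts are preserved). The result has 1 disconnected region.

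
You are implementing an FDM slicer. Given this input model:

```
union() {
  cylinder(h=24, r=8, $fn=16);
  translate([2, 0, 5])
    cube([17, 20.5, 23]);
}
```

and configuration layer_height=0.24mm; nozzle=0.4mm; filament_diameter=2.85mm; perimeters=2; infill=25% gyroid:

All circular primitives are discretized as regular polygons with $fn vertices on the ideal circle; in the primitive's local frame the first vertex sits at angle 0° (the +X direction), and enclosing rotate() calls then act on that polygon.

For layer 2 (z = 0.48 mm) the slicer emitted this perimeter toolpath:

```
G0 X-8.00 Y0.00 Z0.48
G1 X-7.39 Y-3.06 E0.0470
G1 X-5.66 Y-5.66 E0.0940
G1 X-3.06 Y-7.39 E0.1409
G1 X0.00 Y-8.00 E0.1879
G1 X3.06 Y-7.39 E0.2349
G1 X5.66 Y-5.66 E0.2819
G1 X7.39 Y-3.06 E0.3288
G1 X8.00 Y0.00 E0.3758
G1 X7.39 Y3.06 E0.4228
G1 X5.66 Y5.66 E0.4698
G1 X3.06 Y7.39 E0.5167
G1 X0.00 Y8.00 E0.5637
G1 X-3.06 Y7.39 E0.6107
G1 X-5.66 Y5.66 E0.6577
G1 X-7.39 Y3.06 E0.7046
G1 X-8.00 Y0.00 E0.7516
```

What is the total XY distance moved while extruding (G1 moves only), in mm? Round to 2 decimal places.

Sum the Euclidean lengths of each G1 segment: total = 49.95 mm.

49.95 mm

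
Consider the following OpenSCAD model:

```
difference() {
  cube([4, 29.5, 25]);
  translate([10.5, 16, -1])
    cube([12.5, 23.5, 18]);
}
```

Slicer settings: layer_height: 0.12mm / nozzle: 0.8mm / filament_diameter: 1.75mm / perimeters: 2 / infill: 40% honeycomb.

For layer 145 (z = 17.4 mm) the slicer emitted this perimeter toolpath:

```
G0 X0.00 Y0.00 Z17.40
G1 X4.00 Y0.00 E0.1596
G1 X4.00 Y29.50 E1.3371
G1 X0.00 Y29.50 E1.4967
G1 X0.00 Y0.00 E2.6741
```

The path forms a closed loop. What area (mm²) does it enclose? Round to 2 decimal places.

Apply the shoelace formula to the sequence of (X, Y) vertices; enclosed area = 118.00 mm².

118.00 mm²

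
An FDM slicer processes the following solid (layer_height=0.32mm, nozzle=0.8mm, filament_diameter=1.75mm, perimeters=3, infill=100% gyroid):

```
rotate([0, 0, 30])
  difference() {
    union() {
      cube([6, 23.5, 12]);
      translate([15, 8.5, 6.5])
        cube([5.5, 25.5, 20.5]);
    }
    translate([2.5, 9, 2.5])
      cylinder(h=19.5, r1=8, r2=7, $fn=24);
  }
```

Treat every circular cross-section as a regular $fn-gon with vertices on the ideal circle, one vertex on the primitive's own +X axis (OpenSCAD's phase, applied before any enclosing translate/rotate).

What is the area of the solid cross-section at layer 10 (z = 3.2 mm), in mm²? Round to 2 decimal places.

At z = 3.2 mm: the cube is present — its section is the full 6×23.5 rectangle (area 141.00 mm²); the cube at (15, 8.5) does not reach this height (z outside [6.5, 27]); Merging all regions: only the 6×23.5 cube is present, so the union is just that shape — area = 141.00 mm²; the cone at (2.5, 9) (r1=8→r2=7) has section circumradius 7.964 here — a regular 24-gon (area = (24/2)·7.964²·sin(360°/24) = 196.99 mm²); Subtracting the remaining from the first: starting from the result so far (141.00 mm²), the cone at (2.5, 9) partially overlaps it — only the 92.49 mm² overlap (of its 196.99 mm²) is removed, clipping the outline — area = 48.51 mm²; (rotated 30° about Z; rotation is an isometry so areas/perimeters/island counts are preserved). Overall, the cross-section has 2 separate islands. Net area = 48.51 mm².

48.51 mm²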